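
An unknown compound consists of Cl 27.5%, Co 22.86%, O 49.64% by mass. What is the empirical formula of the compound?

Cl2CoO8

Assume 100 g: 27.5 g Cl, 22.86 g Co, 49.64 g O.
Moles — Cl: 27.5 / 35.45 = 0.7757 mol; Co: 22.86 / 58.93 = 0.3879 mol; O: 49.64 / 16.00 = 3.103 mol
Ratios (÷ 0.3879): Cl 2.000, Co 1.000, O 7.998
Ratio ≈ 2:1:8, so the empirical formula is Cl2CoO8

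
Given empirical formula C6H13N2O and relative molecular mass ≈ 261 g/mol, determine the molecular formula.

C12H26N4O2

Empirical-formula mass = 129.18 g/mol
n = 261 / 129.18 = 2.02 ≈ 2
Molecular formula = (C6H13N2O)2 = C12H26N4O2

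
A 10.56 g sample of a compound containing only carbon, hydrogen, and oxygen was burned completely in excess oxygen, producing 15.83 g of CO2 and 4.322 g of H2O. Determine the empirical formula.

C3H4O3

mol C = 15.83 / 44.01 = 0.3597; mass C = 0.3597 × 12.01 = 4.320 g
mol H = 2 × (4.322 / 18.02) = 0.4797; mass H = 0.4797 × 1.008 = 0.4835 g
mass O = 10.56 − (4.803) = 5.757 g → mol O = 0.3598
Ratios (÷ 0.3597): C 1.000, H 1.334, O 1.000
Scaling by 3: C 3.00, H 4.00, O 3.00 → C3H4O3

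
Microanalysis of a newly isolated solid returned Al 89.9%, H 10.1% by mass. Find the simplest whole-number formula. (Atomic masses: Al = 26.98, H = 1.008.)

AlH3

Assume 100 g: 89.9 g Al, 10.1 g H.
Al: 89.9 g ÷ 26.98 g/mol = 3.332 mol
H: 10.1 g ÷ 1.008 g/mol = 10.02 mol
Smallest is Al at 3.332 mol; normalising gives Al 1.000, H 3.007
→ AlH3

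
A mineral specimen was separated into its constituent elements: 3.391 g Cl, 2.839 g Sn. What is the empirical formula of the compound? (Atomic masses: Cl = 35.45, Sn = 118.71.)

Moles — Cl: 3.391 / 35.45 = 0.09566 mol; Sn: 2.839 / 118.71 = 0.02392 mol
Ratios (÷ 0.02392): Cl 4.000, Sn 1.000
≈ 4:1 → Cl4Sn

Cl4Sn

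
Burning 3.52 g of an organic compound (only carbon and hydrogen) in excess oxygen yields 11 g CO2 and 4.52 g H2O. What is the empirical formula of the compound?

mol C = 11 / 44.01 = 0.2499; mass C = 0.2499 × 12.01 = 3.002 g
mol H = 2 × (4.52 / 18.02) = 0.5017; mass H = 0.5017 × 1.008 = 0.5057 g
Divide by the smallest (0.2499 mol C): C 1.000, H 2.007
≈ 1:2 → CH2

CH2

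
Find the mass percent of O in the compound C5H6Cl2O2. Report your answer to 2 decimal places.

Molar mass = 5(12.01) + 6(1.008) + 2(35.45) + 2(16.00) = 168.998 g/mol
Mass of O per mole = 2 × 16.00 = 32.000 g
% O = 32.000 / 168.998 × 100 = 18.94%

18.94%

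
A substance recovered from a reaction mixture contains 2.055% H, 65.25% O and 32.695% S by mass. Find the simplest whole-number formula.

Assume 100 g: 2.055 g H, 65.25 g O, 32.695 g S.
Moles — H: 2.055 / 1.008 = 2.039 mol; O: 65.25 / 16.00 = 4.078 mol; S: 32.695 / 32.07 = 1.019 mol
Divide by the smallest (1.019 mol S): H 2.000, O 4.000, S 1.000
→ H2O4S

H2O4S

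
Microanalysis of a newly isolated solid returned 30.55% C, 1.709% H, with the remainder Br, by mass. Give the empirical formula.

C3H2Br

Assume 100 g: 30.55 g C, 1.709 g H, 67.741 g Br.
Moles — C: 30.55 / 12.01 = 2.544 mol; H: 1.709 / 1.008 = 1.695 mol; Br: 67.741 / 79.90 = 0.8478 mol
Ratios (÷ 0.8478): C 3.000, H 2.000, Br 1.000
→ C3H2Br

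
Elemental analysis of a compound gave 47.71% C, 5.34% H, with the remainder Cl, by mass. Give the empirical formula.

Assume 100 g: 47.71 g C, 5.34 g H, 46.95 g Cl.
C: 47.71 g ÷ 12.01 g/mol = 3.973 mol
H: 5.34 g ÷ 1.008 g/mol = 5.298 mol
Cl: 46.95 g ÷ 35.45 g/mol = 1.324 mol
Divide by the smallest (1.324 mol Cl): C 2.999, H 4.000, Cl 1.000
≈ 3:4:1 → C3H4Cl

C3H4Cl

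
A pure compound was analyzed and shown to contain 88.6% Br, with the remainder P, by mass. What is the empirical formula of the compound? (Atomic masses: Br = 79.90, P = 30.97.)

Assume 100 g: 88.6 g Br, 11.4 g P.
Br: 88.6 g ÷ 79.90 g/mol = 1.109 mol
P: 11.4 g ÷ 30.97 g/mol = 0.3681 mol
Divide by the smallest (0.3681 mol P): Br 3.012, P 1.000
→ Br3P

Br3P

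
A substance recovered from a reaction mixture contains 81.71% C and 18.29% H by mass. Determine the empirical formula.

Assume 100 g: 81.71 g C, 18.29 g H.
C: 81.71 g ÷ 12.01 g/mol = 6.803 mol
H: 18.29 g ÷ 1.008 g/mol = 18.14 mol
Smallest is C at 6.803 mol; normalising gives C 1.000, H 2.667
×3: C 3.00, H 8.00 → C3H8

C3H8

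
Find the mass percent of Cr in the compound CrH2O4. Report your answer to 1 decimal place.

44.1%

Molar mass = 1(52.00) + 2(1.008) + 4(16.00) = 118.016 g/mol
Mass of Cr per mole = 1 × 52.00 = 52.000 g
% Cr = 52.000 / 118.016 × 100 = 44.1%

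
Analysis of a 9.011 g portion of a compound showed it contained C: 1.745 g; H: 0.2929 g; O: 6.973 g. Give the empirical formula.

C: 1.745 g ÷ 12.01 g/mol = 0.1453 mol
H: 0.2929 g ÷ 1.008 g/mol = 0.2906 mol
O: 6.973 g ÷ 16.00 g/mol = 0.4358 mol
Divide by the smallest (0.1453 mol C): C 1.000, H 2.000, O 2.999
≈ 1:2:3 → CH2O3

CH2O3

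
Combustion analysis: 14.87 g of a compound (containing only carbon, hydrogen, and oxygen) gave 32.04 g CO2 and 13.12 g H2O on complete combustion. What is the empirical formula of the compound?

mol C = 32.04 / 44.01 = 0.7280; mass C = 0.7280 × 12.01 = 8.743 g
mol H = 2 × (13.12 / 18.02) = 1.456; mass H = 1.456 × 1.008 = 1.468 g
mass O = 14.87 − (10.21) = 4.659 g → mol O = 0.2912
Divide by the smallest (0.2912 mol O): C 2.500, H 5.001, O 1.000
Multiply by 2: C 5.00, H 10.00, O 2.00 → C5H10O2

C5H10O2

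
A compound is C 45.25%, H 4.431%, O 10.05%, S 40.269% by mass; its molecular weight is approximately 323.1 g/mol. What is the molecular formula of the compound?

C12H14O2S4

Assume 100 g: 45.25 g C, 4.431 g H, 10.05 g O, 40.269 g S.
Moles — C: 45.25 / 12.01 = 3.768 mol; H: 4.431 / 1.008 = 4.396 mol; O: 10.05 / 16.00 = 0.6281 mol; S: 40.269 / 32.07 = 1.256 mol
Smallest is O at 0.6281 mol; normalising gives C 5.998, H 6.998, O 1.000, S 1.999
≈ 6:7:1:2 → C6H7OS2
Empirical-formula mass = 159.26 g/mol
n = 323.1 / 159.26 = 2.03 ≈ 2
Molecular formula = (C6H7OS2)×2 = C12H14O2S4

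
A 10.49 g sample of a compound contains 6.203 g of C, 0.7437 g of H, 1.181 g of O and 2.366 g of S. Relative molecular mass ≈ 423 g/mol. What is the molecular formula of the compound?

C21H30O3S3

Moles — C: 6.203 / 12.01 = 0.5165 mol; H: 0.7437 / 1.008 = 0.7378 mol; O: 1.181 / 16.00 = 0.07381 mol; S: 2.366 / 32.07 = 0.07378 mol
Divide by the smallest (0.07378 mol S): C 7.001, H 10.000, O 1.000, S 1.000
≈ 7:10:1:1 → C7H10OS
Empirical-formula mass = 142.22 g/mol
n = 423 / 142.22 = 2.97 ≈ 3
Molecular formula = (C7H10OS)×3 = C21H30O3S3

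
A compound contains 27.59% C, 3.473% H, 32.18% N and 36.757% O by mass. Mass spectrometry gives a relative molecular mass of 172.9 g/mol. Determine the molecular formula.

Assume 100 g: 27.59 g C, 3.473 g H, 32.18 g N, 36.757 g O.
C: 27.59 g ÷ 12.01 g/mol = 2.297 mol
H: 3.473 g ÷ 1.008 g/mol = 3.445 mol
N: 32.18 g ÷ 14.01 g/mol = 2.297 mol
O: 36.757 g ÷ 16.00 g/mol = 2.297 mol
Ratios (÷ 2.297): C 1.000, H 1.500, N 1.000, O 1.000
×2: C 2.00, H 3.00, N 2.00, O 2.00 → C2H3N2O2
Empirical-formula mass = 87.06 g/mol
n = 172.9 / 87.06 = 1.99 ≈ 2
Molecular formula = (C2H3N2O2)×2 = C4H6N4O4

C4H6N4O4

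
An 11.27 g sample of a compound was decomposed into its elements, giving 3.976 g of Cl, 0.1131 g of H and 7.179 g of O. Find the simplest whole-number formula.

ClHO4

Cl: 3.976 g ÷ 35.45 g/mol = 0.1122 mol
H: 0.1131 g ÷ 1.008 g/mol = 0.1122 mol
O: 7.179 g ÷ 16.00 g/mol = 0.4487 mol
Ratios (÷ 0.1122): Cl 1.000, H 1.000, O 4.000
→ ClHO4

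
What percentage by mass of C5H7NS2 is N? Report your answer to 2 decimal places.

9.65%

Molar mass = 5(12.01) + 7(1.008) + 1(14.01) + 2(32.07) = 145.256 g/mol
Mass of N per mole = 1 × 14.01 = 14.010 g
% N = 14.010 / 145.256 × 100 = 9.65%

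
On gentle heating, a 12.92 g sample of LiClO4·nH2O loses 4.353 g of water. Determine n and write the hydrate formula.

LiClO4·3H2O

Mass of anhydrous LiClO4 = 12.92 − 4.353 = 8.567 g
mol H2O = 4.353 / 18.02 = 0.2416
Molar mass of LiClO4 = 106.39 g/mol → mol LiClO4 = 8.567 / 106.39 = 0.08052
n = 0.2416 / 0.08052 = 3.00 ≈ 3 → LiClO4·3H2O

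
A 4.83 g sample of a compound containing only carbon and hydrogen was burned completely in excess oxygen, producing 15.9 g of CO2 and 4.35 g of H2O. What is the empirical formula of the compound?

mol C = 15.9 / 44.01 = 0.3613; mass C = 0.3613 × 12.01 = 4.339 g
mol H = 2 × (4.35 / 18.02) = 0.4828; mass H = 0.4828 × 1.008 = 0.4867 g
Ratios (÷ 0.3613): C 1.000, H 1.336
Scaling by 3: C 3.00, H 4.01 → C3H4

C3H4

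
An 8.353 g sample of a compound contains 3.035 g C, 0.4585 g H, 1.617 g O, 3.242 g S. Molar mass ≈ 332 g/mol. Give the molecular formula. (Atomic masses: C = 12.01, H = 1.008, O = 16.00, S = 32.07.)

C: 3.035 g ÷ 12.01 g/mol = 0.2527 mol
H: 0.4585 g ÷ 1.008 g/mol = 0.4549 mol
O: 1.617 g ÷ 16.00 g/mol = 0.1011 mol
S: 3.242 g ÷ 32.07 g/mol = 0.1011 mol
Ratios (÷ 0.1011): C 2.500, H 4.501, O 1.000, S 1.000
×2: C 5.00, H 9.00, O 2.00, S 2.00 → C5H9O2S2
Empirical-formula mass = 165.26 g/mol
n = 332 / 165.26 = 2.01 ≈ 2
Molecular formula = (C5H9O2S2)×2 = C10H18O4S4

C10H18O4S4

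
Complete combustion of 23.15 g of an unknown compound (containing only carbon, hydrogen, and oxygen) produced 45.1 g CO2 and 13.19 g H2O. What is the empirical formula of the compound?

mol C = 45.1 / 44.01 = 1.025; mass C = 1.025 × 12.01 = 12.31 g
mol H = 2 × (13.19 / 18.02) = 1.464; mass H = 1.464 × 1.008 = 1.476 g
mass O = 23.15 − (13.78) = 9.367 g → mol O = 0.5854
Divide by the smallest (0.5854 mol O): C 1.750, H 2.501, O 1.000
×4: C 7.00, H 10.00, O 4.00 → C7H10O4

C7H10O4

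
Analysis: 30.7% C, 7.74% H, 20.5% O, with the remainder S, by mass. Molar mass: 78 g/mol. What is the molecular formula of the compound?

Assume 100 g: 30.7 g C, 7.74 g H, 20.5 g O, 41.06 g S.
C: 30.7 g ÷ 12.01 g/mol = 2.556 mol
H: 7.74 g ÷ 1.008 g/mol = 7.679 mol
O: 20.5 g ÷ 16.00 g/mol = 1.281 mol
S: 41.06 g ÷ 32.07 g/mol = 1.28 mol
Smallest is S at 1.28 mol; normalising gives C 1.997, H 5.997, O 1.001, S 1.000
Ratio ≈ 2:6:1:1, so the empirical formula is C2H6OS
Empirical-formula mass = 78.14 g/mol
n = 78 / 78.14 = 1.00 ≈ 1
Molecular formula = empirical formula = C2H6OS

C2H6OS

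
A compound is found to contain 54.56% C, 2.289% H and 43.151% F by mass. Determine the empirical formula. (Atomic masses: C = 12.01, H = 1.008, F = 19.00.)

C2HF

Assume 100 g: 54.56 g C, 2.289 g H, 43.151 g F.
n(C) = 54.56/12.01 = 4.543, n(H) = 2.289/1.008 = 2.271, n(F) = 43.151/19.00 = 2.271
Divide by the smallest (2.271 mol H): C 2.001, H 1.000, F 1.000
→ C2HF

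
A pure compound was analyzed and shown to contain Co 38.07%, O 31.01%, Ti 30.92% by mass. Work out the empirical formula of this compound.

CoO3Ti

Assume 100 g: 38.07 g Co, 31.01 g O, 30.92 g Ti.
Co: 38.07 g ÷ 58.93 g/mol = 0.646 mol
O: 31.01 g ÷ 16.00 g/mol = 1.938 mol
Ti: 30.92 g ÷ 47.87 g/mol = 0.6459 mol
Divide by the smallest (0.6459 mol Ti): Co 1.000, O 3.001, Ti 1.000
Ratio ≈ 1:3:1, so the empirical formula is CoO3Ti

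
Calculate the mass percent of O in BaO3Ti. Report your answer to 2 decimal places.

20.58%

Molar mass = 1(137.33) + 3(16.00) + 1(47.87) = 233.200 g/mol
Mass of O per mole = 3 × 16.00 = 48.000 g
% O = 48.000 / 233.200 × 100 = 20.58%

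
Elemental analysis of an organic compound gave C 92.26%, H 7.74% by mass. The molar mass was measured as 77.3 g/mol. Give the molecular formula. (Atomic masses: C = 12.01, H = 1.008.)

C6H6

Assume 100 g: 92.26 g C, 7.74 g H.
Moles — C: 92.26 / 12.01 = 7.682 mol; H: 7.74 / 1.008 = 7.679 mol
Smallest is H at 7.679 mol; normalising gives C 1.000, H 1.000
Ratio ≈ 1:1, so the empirical formula is CH
Empirical-formula mass = 13.02 g/mol
n = 77.3 / 13.02 = 5.94 ≈ 6
Molecular formula = (CH)×6 = C6H6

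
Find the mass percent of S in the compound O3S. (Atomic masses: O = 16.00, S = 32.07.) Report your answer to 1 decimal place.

Molar mass = 3(16.00) + 1(32.07) = 80.070 g/mol
Mass of S per mole = 1 × 32.07 = 32.070 g
% S = 32.070 / 80.070 × 100 = 40.1%

40.1%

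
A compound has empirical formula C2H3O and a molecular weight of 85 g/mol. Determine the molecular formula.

C4H6O2

Empirical-formula mass = 43.04 g/mol
n = 85 / 43.04 = 1.97 ≈ 2
Molecular formula = (C2H3O)2 = C4H6O2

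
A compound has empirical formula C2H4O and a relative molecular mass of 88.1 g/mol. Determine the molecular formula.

C4H8O2

Empirical-formula mass = 44.05 g/mol
n = 88.1 / 44.05 = 2.00 ≈ 2
Molecular formula = (C2H4O)2 = C4H8O2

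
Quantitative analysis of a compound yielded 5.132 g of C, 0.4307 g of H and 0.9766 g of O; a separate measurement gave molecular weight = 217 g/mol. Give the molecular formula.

n(C) = 5.132/12.01 = 0.4273, n(H) = 0.4307/1.008 = 0.4273, n(O) = 0.9766/16.00 = 0.06104
Ratios (÷ 0.06104): C 7.001, H 7.000, O 1.000
Ratio ≈ 7:7:1, so the empirical formula is C7H7O
Empirical-formula mass = 107.13 g/mol
n = 217 / 107.13 = 2.03 ≈ 2
Molecular formula = (C7H7O)×2 = C14H14O2

C14H14O2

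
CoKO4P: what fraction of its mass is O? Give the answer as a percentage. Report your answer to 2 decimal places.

Molar mass = 1(58.93) + 1(39.10) + 4(16.00) + 1(30.97) = 193.000 g/mol
Mass of O per mole = 4 × 16.00 = 64.000 g
% O = 64.000 / 193.000 × 100 = 33.16%

33.16%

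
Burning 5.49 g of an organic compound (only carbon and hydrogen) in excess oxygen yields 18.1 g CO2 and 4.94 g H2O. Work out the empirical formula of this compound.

C3H4

mol C = 18.1 / 44.01 = 0.4113; mass C = 0.4113 × 12.01 = 4.939 g
mol H = 2 × (4.94 / 18.02) = 0.5483; mass H = 0.5483 × 1.008 = 0.5527 g
Smallest is C at 0.4113 mol; normalising gives C 1.000, H 1.333
Multiply by 3: C 3.00, H 4.00 → C3H4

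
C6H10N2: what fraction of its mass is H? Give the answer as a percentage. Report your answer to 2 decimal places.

9.15%

Molar mass = 6(12.01) + 10(1.008) + 2(14.01) = 110.160 g/mol
Mass of H per mole = 10 × 1.008 = 10.080 g
% H = 10.080 / 110.160 × 100 = 9.15%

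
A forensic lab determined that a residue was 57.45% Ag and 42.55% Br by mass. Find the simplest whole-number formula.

Assume 100 g: 57.45 g Ag, 42.55 g Br.
Ag: 57.45 g ÷ 107.87 g/mol = 0.5326 mol
Br: 42.55 g ÷ 79.90 g/mol = 0.5325 mol
Divide by the smallest (0.5325 mol Br): Ag 1.000, Br 1.000
≈ 1:1 → AgBr

AgBr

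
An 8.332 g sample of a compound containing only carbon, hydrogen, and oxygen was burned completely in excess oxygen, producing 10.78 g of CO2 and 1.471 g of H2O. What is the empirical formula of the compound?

C3H2O4

mol C = 10.78 / 44.01 = 0.2449; mass C = 0.2449 × 12.01 = 2.942 g
mol H = 2 × (1.471 / 18.02) = 0.1633; mass H = 0.1633 × 1.008 = 0.1646 g
mass O = 8.332 − (3.106) = 5.226 g → mol O = 0.3266
Smallest is H at 0.1633 mol; normalising gives C 1.500, H 1.000, O 2.000
×2: C 3.00, H 2.00, O 4.00 → C3H2O4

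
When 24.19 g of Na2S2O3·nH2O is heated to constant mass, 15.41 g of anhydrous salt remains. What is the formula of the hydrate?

Mass of water lost = 24.19 − 15.41 = 8.78 g → 8.78 / 18.02 = 0.4872 mol H2O
Molar mass of Na2S2O3 = 158.12 g/mol → mol Na2S2O3 = 15.41 / 158.12 = 0.09746
n = 0.4872 / 0.09746 = 5.00 ≈ 5 → Na2S2O3·5H2O

Na2S2O3·5H2O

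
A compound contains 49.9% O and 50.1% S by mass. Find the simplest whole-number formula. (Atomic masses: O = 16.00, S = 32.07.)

Assume 100 g: 49.9 g O, 50.1 g S.
Moles — O: 49.9 / 16.00 = 3.119 mol; S: 50.1 / 32.07 = 1.562 mol
Smallest is S at 1.562 mol; normalising gives O 1.996, S 1.000
≈ 2:1 → O2S

O2S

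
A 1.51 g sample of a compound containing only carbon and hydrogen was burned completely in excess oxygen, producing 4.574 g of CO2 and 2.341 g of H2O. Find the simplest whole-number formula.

mol C = 4.574 / 44.01 = 0.1039; mass C = 0.1039 × 12.01 = 1.248 g
mol H = 2 × (2.341 / 18.02) = 0.2598; mass H = 0.2598 × 1.008 = 0.2619 g
Ratios (÷ 0.1039): C 1.000, H 2.500
×2: C 2.00, H 5.00 → C2H5

C2H5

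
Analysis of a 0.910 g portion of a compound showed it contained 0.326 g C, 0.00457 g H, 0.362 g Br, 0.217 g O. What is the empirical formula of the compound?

C6HBrO3

Moles — C: 0.326 / 12.01 = 0.02714 mol; H: 0.00457 / 1.008 = 0.004534 mol; Br: 0.362 / 79.90 = 0.004531 mol; O: 0.217 / 16.00 = 0.01356 mol
Smallest is Br at 0.004531 mol; normalising gives C 5.991, H 1.001, Br 1.000, O 2.993
≈ 6:1:1:3 → C6HBrO3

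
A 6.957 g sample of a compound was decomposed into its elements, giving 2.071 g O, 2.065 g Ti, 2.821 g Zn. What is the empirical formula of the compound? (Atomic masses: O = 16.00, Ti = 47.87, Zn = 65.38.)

O3TiZn

n(O) = 2.071/16.00 = 0.1294, n(Ti) = 2.065/47.87 = 0.04314, n(Zn) = 2.821/65.38 = 0.04315
Smallest is Ti at 0.04314 mol; normalising gives O 3.001, Ti 1.000, Zn 1.000
→ O3TiZn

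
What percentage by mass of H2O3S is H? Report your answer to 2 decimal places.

2.46%

Molar mass = 2(1.008) + 3(16.00) + 1(32.07) = 82.086 g/mol
Mass of H per mole = 2 × 1.008 = 2.016 g
% H = 2.016 / 82.086 × 100 = 2.46%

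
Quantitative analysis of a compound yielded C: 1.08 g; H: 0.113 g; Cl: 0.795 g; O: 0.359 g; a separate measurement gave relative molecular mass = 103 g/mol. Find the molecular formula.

n(C) = 1.08/12.01 = 0.08993, n(H) = 0.113/1.008 = 0.1121, n(Cl) = 0.795/35.45 = 0.02243, n(O) = 0.359/16.00 = 0.02244
Smallest is Cl at 0.02243 mol; normalising gives C 4.010, H 4.999, Cl 1.000, O 1.001
→ C4H5ClO
Empirical-formula mass = 104.53 g/mol
n = 103 / 104.53 = 0.99 ≈ 1
Molecular formula = empirical formula = C4H5ClO

C4H5ClO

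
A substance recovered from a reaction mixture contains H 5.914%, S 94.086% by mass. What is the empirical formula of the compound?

Assume 100 g: 5.914 g H, 94.086 g S.
n(H) = 5.914/1.008 = 5.867, n(S) = 94.086/32.07 = 2.934
Ratios (÷ 2.934): H 2.000, S 1.000
≈ 2:1 → H2S

H2S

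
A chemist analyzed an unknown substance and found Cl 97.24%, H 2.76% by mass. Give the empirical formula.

Assume 100 g: 97.24 g Cl, 2.76 g H.
Cl: 97.24 g ÷ 35.45 g/mol = 2.743 mol
H: 2.76 g ÷ 1.008 g/mol = 2.738 mol
Ratios (÷ 2.738): Cl 1.002, H 1.000
Ratio ≈ 1:1, so the empirical formula is ClH

ClH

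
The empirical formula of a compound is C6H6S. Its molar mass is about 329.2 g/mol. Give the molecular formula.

C18H18S3

Empirical-formula mass = 110.18 g/mol
n = 329.2 / 110.18 = 2.99 ≈ 3
Molecular formula = (C6H6S)3 = C18H18S3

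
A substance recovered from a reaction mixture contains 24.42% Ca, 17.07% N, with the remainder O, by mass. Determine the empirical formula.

Assume 100 g: 24.42 g Ca, 17.07 g N, 58.51 g O.
n(Ca) = 24.42/40.08 = 0.6093, n(N) = 17.07/14.01 = 1.218, n(O) = 58.51/16.00 = 3.657
Smallest is Ca at 0.6093 mol; normalising gives Ca 1.000, N 2.000, O 6.002
→ CaN2O6

CaN2O6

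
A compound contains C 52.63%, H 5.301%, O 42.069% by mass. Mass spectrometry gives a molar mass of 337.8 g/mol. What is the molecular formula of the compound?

C15H18O9

Assume 100 g: 52.63 g C, 5.301 g H, 42.069 g O.
n(C) = 52.63/12.01 = 4.382, n(H) = 5.301/1.008 = 5.259, n(O) = 42.069/16.00 = 2.629
Ratios (÷ 2.629): C 1.667, H 2.000, O 1.000
×3: C 5.00, H 6.00, O 3.00 → C5H6O3
Empirical-formula mass = 114.10 g/mol
n = 337.8 / 114.10 = 2.96 ≈ 3
Molecular formula = (C5H6O3)×3 = C15H18O9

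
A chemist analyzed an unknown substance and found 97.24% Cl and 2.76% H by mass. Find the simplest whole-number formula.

Assume 100 g: 97.24 g Cl, 2.76 g H.
Moles — Cl: 97.24 / 35.45 = 2.743 mol; H: 2.76 / 1.008 = 2.738 mol
Smallest is H at 2.738 mol; normalising gives Cl 1.002, H 1.000
Ratio ≈ 1:1, so the empirical formula is ClH

ClH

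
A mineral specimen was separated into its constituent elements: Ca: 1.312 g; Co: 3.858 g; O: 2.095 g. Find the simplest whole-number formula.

CaCo2O4

Ca: 1.312 g ÷ 40.08 g/mol = 0.03273 mol
Co: 3.858 g ÷ 58.93 g/mol = 0.06547 mol
O: 2.095 g ÷ 16.00 g/mol = 0.1309 mol
Divide by the smallest (0.03273 mol Ca): Ca 1.000, Co 2.000, O 4.000
Ratio ≈ 1:2:4, so the empirical formula is CaCo2O4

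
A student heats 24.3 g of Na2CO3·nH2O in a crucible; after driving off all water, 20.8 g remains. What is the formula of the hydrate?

Mass of water lost = 24.3 − 20.8 = 3.5 g → 3.5 / 18.02 = 0.1942 mol H2O
Molar mass of Na2CO3 = 105.99 g/mol → mol Na2CO3 = 20.8 / 105.99 = 0.1962
n = 0.1942 / 0.1962 = 0.99 ≈ 1 → Na2CO3·H2O

Na2CO3·H2O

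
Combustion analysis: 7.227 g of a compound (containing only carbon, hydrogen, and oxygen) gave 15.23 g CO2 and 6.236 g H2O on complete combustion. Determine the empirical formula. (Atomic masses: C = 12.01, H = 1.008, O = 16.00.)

mol C = 15.23 / 44.01 = 0.3461; mass C = 0.3461 × 12.01 = 4.156 g
mol H = 2 × (6.236 / 18.02) = 0.6921; mass H = 0.6921 × 1.008 = 0.6977 g
mass O = 7.227 − (4.854) = 2.373 g → mol O = 0.1483
Ratios (÷ 0.1483): C 2.333, H 4.666, O 1.000
Multiply by 3: C 7.00, H 14.00, O 3.00 → C7H14O3

C7H14O3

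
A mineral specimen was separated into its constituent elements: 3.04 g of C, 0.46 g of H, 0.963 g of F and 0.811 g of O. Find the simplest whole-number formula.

Moles — C: 3.04 / 12.01 = 0.2531 mol; H: 0.46 / 1.008 = 0.4563 mol; F: 0.963 / 19.00 = 0.05068 mol; O: 0.811 / 16.00 = 0.05069 mol
Divide by the smallest (0.05068 mol F): C 4.994, H 9.004, F 1.000, O 1.000
→ C5H9FO

C5H9FO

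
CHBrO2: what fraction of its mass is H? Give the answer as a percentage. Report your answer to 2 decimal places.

0.81%

Molar mass = 1(12.01) + 1(1.008) + 1(79.90) + 2(16.00) = 124.918 g/mol
Mass of H per mole = 1 × 1.008 = 1.008 g
% H = 1.008 / 124.918 × 100 = 0.81%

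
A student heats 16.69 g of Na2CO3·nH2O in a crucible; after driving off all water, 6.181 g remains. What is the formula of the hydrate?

Na2CO3·10H2O

Mass of water lost = 16.69 − 6.181 = 10.51 g → 10.51 / 18.02 = 0.5832 mol H2O
Molar mass of Na2CO3 = 105.99 g/mol → mol Na2CO3 = 6.181 / 105.99 = 0.05832
n = 0.5832 / 0.05832 = 10.00 ≈ 10 → Na2CO3·10H2O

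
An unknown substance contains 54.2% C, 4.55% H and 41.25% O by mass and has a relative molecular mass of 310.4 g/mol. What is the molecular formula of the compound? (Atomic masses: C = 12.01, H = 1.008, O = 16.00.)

C14H14O8

Assume 100 g: 54.2 g C, 4.55 g H, 41.25 g O.
Moles — C: 54.2 / 12.01 = 4.513 mol; H: 4.55 / 1.008 = 4.514 mol; O: 41.25 / 16.00 = 2.578 mol
Divide by the smallest (2.578 mol O): C 1.750, H 1.751, O 1.000
×4: C 7.00, H 7.00, O 4.00 → C7H7O4
Empirical-formula mass = 155.13 g/mol
n = 310.4 / 155.13 = 2.00 ≈ 2
Molecular formula = (C7H7O4)×2 = C14H14O8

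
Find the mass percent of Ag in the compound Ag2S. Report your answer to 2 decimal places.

Molar mass = 2(107.87) + 1(32.07) = 247.810 g/mol
Mass of Ag per mole = 2 × 107.87 = 215.740 g
% Ag = 215.740 / 247.810 × 100 = 87.06%

87.06%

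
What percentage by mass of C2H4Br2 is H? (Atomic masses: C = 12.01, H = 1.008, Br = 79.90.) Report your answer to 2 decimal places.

Molar mass = 2(12.01) + 4(1.008) + 2(79.90) = 187.852 g/mol
Mass of H per mole = 4 × 1.008 = 4.032 g
% H = 4.032 / 187.852 × 100 = 2.15%

2.15%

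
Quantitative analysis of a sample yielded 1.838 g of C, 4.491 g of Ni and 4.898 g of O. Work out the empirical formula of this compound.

n(C) = 1.838/12.01 = 0.153, n(Ni) = 4.491/58.69 = 0.07652, n(O) = 4.898/16.00 = 0.3061
Divide by the smallest (0.07652 mol Ni): C 2.000, Ni 1.000, O 4.001
Ratio ≈ 2:1:4, so the empirical formula is C2NiO4

C2NiO4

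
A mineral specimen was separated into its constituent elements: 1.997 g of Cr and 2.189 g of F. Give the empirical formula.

CrF3

n(Cr) = 1.997/52.00 = 0.0384, n(F) = 2.189/19.00 = 0.1152
Divide by the smallest (0.0384 mol Cr): Cr 1.000, F 3.000
Ratio ≈ 1:3, so the empirical formula is CrF3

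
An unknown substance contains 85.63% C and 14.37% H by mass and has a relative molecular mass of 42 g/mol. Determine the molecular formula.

Assume 100 g: 85.63 g C, 14.37 g H.
Moles — C: 85.63 / 12.01 = 7.13 mol; H: 14.37 / 1.008 = 14.26 mol
Smallest is C at 7.13 mol; normalising gives C 1.000, H 1.999
→ CH2
Empirical-formula mass = 14.03 g/mol
n = 42 / 14.03 = 2.99 ≈ 3
Molecular formula = (CH2)×3 = C3H6

C3H6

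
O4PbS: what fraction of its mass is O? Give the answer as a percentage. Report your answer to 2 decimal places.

21.10%

Molar mass = 4(16.00) + 1(207.2) + 1(32.07) = 303.270 g/mol
Mass of O per mole = 4 × 16.00 = 64.000 g
% O = 64.000 / 303.270 × 100 = 21.10%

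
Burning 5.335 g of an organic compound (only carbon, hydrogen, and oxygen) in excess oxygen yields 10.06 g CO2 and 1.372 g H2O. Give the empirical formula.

C3H2O2

mol C = 10.06 / 44.01 = 0.2286; mass C = 0.2286 × 12.01 = 2.745 g
mol H = 2 × (1.372 / 18.02) = 0.1523; mass H = 0.1523 × 1.008 = 0.1535 g
mass O = 5.335 − (2.899) = 2.436 g → mol O = 0.1523
Ratios (÷ 0.1523): C 1.501, H 1.000, O 1.000
Multiply by 2: C 3.00, H 2.00, O 2.00 → C3H2O2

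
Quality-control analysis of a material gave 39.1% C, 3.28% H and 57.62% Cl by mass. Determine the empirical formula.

C2H2Cl

Assume 100 g: 39.1 g C, 3.28 g H, 57.62 g Cl.
Moles — C: 39.1 / 12.01 = 3.256 mol; H: 3.28 / 1.008 = 3.254 mol; Cl: 57.62 / 35.45 = 1.625 mol
Smallest is Cl at 1.625 mol; normalising gives C 2.003, H 2.002, Cl 1.000
→ C2H2Cl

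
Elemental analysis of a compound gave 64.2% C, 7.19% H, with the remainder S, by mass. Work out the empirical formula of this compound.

C6H8S

Assume 100 g: 64.2 g C, 7.19 g H, 28.61 g S.
C: 64.2 g ÷ 12.01 g/mol = 5.346 mol
H: 7.19 g ÷ 1.008 g/mol = 7.133 mol
S: 28.61 g ÷ 32.07 g/mol = 0.8921 mol
Smallest is S at 0.8921 mol; normalising gives C 5.992, H 7.996, S 1.000
→ C6H8S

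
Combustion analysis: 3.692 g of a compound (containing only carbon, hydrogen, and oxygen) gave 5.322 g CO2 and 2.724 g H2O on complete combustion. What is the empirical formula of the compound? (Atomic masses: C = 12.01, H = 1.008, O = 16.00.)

C2H5O2

mol C = 5.322 / 44.01 = 0.1209; mass C = 0.1209 × 12.01 = 1.452 g
mol H = 2 × (2.724 / 18.02) = 0.3023; mass H = 0.3023 × 1.008 = 0.3047 g
mass O = 3.692 − (1.757) = 1.935 g → mol O = 0.1209
Ratios (÷ 0.1209): C 1.000, H 2.500, O 1.000
Multiply by 2: C 2.00, H 5.00, O 2.00 → C2H5O2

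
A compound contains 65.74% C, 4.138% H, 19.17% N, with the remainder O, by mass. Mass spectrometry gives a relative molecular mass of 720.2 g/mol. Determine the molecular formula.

Assume 100 g: 65.74 g C, 4.138 g H, 19.17 g N, 10.952 g O.
Moles — C: 65.74 / 12.01 = 5.474 mol; H: 4.138 / 1.008 = 4.105 mol; N: 19.17 / 14.01 = 1.368 mol; O: 10.952 / 16.00 = 0.6845 mol
Smallest is O at 0.6845 mol; normalising gives C 7.997, H 5.997, N 1.999, O 1.000
Ratio ≈ 8:6:2:1, so the empirical formula is C8H6N2O
Empirical-formula mass = 146.15 g/mol
n = 720.2 / 146.15 = 4.93 ≈ 5
Molecular formula = (C8H6N2O)×5 = C40H30N10O5

C40H30N10O5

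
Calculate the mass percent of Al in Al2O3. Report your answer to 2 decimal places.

Molar mass = 2(26.98) + 3(16.00) = 101.960 g/mol
Mass of Al per mole = 2 × 26.98 = 53.960 g
% Al = 53.960 / 101.960 × 100 = 52.92%

52.92%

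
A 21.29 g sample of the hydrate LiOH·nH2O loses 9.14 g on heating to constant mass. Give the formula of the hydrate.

LiOH·H2O

Mass of anhydrous LiOH = 21.29 − 9.14 = 12.15 g
mol H2O = 9.14 / 18.02 = 0.5072
Molar mass of LiOH = 23.95 g/mol → mol LiOH = 12.15 / 23.95 = 0.5073
n = 0.5072 / 0.5073 = 1.00 ≈ 1 → LiOH·H2O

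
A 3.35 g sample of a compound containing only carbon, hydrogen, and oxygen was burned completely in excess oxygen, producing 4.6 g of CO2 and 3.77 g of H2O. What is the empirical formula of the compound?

mol C = 4.6 / 44.01 = 0.1045; mass C = 0.1045 × 12.01 = 1.255 g
mol H = 2 × (3.77 / 18.02) = 0.4184; mass H = 0.4184 × 1.008 = 0.4218 g
mass O = 3.35 − (1.677) = 1.673 g → mol O = 0.1046
Smallest is C at 0.1045 mol; normalising gives C 1.000, H 4.003, O 1.000
Ratio ≈ 1:4:1, so the empirical formula is CH4O

CH4O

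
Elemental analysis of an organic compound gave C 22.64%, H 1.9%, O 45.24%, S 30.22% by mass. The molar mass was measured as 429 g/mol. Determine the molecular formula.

Assume 100 g: 22.64 g C, 1.9 g H, 45.24 g O, 30.22 g S.
Moles — C: 22.64 / 12.01 = 1.885 mol; H: 1.9 / 1.008 = 1.885 mol; O: 45.24 / 16.00 = 2.828 mol; S: 30.22 / 32.07 = 0.9423 mol
Divide by the smallest (0.9423 mol S): C 2.000, H 2.000, O 3.001, S 1.000
Ratio ≈ 2:2:3:1, so the empirical formula is C2H2O3S
Empirical-formula mass = 106.11 g/mol
n = 429 / 106.11 = 4.04 ≈ 4
Molecular formula = (C2H2O3S)×4 = C8H8O12S4

C8H8O12S4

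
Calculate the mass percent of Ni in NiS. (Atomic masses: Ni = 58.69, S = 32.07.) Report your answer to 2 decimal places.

Molar mass = 1(58.69) + 1(32.07) = 90.760 g/mol
Mass of Ni per mole = 1 × 58.69 = 58.690 g
% Ni = 58.690 / 90.760 × 100 = 64.67%

64.67%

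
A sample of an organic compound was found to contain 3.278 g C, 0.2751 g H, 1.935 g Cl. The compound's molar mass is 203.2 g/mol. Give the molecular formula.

Moles — C: 3.278 / 12.01 = 0.2729 mol; H: 0.2751 / 1.008 = 0.2729 mol; Cl: 1.935 / 35.45 = 0.05458 mol
Smallest is Cl at 0.05458 mol; normalising gives C 5.000, H 5.000, Cl 1.000
→ C5H5Cl
Empirical-formula mass = 100.54 g/mol
n = 203.2 / 100.54 = 2.02 ≈ 2
Molecular formula = (C5H5Cl)×2 = C10H10Cl2

C10H10Cl2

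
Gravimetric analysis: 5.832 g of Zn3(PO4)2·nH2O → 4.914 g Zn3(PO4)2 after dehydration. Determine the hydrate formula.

Zn3(PO4)2·4H2O

Mass of water lost = 5.832 − 4.914 = 0.918 g → 0.918 / 18.02 = 0.05094 mol H2O
Molar mass of Zn3(PO4)2 = 386.08 g/mol → mol Zn3(PO4)2 = 4.914 / 386.08 = 0.01273
n = 0.05094 / 0.01273 = 4.00 ≈ 4 → Zn3(PO4)2·4H2O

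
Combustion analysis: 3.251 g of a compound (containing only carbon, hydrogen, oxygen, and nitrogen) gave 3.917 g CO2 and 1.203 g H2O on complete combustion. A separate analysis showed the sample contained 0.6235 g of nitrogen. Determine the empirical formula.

mol C = 3.917 / 44.01 = 0.08900; mass C = 0.08900 × 12.01 = 1.069 g
mol H = 2 × (1.203 / 18.02) = 0.1335; mass H = 0.1335 × 1.008 = 0.1346 g
mol N = 0.6235 / 14.01 = 0.04450
mass O = 3.251 − (1.827) = 1.424 g → mol O = 0.08900
Ratios (÷ 0.0445): C 2.000, H 3.000, N 1.000, O 2.000
Ratio ≈ 2:3:1:2, so the empirical formula is C2H3NO2

C2H3NO2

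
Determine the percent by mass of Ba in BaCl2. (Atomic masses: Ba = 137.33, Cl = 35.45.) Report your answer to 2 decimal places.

65.95%

Molar mass = 1(137.33) + 2(35.45) = 208.230 g/mol
Mass of Ba per mole = 1 × 137.33 = 137.330 g
% Ba = 137.330 / 208.230 × 100 = 65.95%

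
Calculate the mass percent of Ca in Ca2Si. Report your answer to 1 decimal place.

74.1%

Molar mass = 2(40.08) + 1(28.09) = 108.250 g/mol
Mass of Ca per mole = 2 × 40.08 = 80.160 g
% Ca = 80.160 / 108.250 × 100 = 74.1%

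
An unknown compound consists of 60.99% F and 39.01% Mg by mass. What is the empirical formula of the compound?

F2Mg

Assume 100 g: 60.99 g F, 39.01 g Mg.
F: 60.99 g ÷ 19.00 g/mol = 3.21 mol
Mg: 39.01 g ÷ 24.31 g/mol = 1.605 mol
Divide by the smallest (1.605 mol Mg): F 2.000, Mg 1.000
→ F2Mg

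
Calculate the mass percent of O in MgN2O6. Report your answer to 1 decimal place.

64.7%

Molar mass = 1(24.31) + 2(14.01) + 6(16.00) = 148.330 g/mol
Mass of O per mole = 6 × 16.00 = 96.000 g
% O = 96.000 / 148.330 × 100 = 64.7%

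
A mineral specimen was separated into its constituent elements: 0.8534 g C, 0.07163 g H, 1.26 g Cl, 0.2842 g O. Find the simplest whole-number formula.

C4H4Cl2O

C: 0.8534 g ÷ 12.01 g/mol = 0.07106 mol
H: 0.07163 g ÷ 1.008 g/mol = 0.07106 mol
Cl: 1.26 g ÷ 35.45 g/mol = 0.03554 mol
O: 0.2842 g ÷ 16.00 g/mol = 0.01776 mol
Divide by the smallest (0.01776 mol O): C 4.000, H 4.001, Cl 2.001, O 1.000
→ C4H4Cl2O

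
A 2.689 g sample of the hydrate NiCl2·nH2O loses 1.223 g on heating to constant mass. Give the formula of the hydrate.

Mass of anhydrous NiCl2 = 2.689 − 1.223 = 1.466 g
mol H2O = 1.223 / 18.02 = 0.06787
Molar mass of NiCl2 = 129.59 g/mol → mol NiCl2 = 1.466 / 129.59 = 0.01131
n = 0.06787 / 0.01131 = 6.00 ≈ 6 → NiCl2·6H2O

NiCl2·6H2O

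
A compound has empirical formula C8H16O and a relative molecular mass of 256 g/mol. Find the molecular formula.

Empirical-formula mass = 128.21 g/mol
n = 256 / 128.21 = 2.00 ≈ 2
Molecular formula = (C8H16O)2 = C16H32O2

C16H32O2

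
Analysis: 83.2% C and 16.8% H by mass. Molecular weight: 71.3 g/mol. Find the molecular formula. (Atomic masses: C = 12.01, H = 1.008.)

C5H12

Assume 100 g: 83.2 g C, 16.8 g H.
Moles — C: 83.2 / 12.01 = 6.928 mol; H: 16.8 / 1.008 = 16.67 mol
Smallest is C at 6.928 mol; normalising gives C 1.000, H 2.406
Scaling by 5: C 5.00, H 12.03 → C5H12
Empirical-formula mass = 72.15 g/mol
n = 71.3 / 72.15 = 0.99 ≈ 1
Molecular formula = empirical formula = C5H12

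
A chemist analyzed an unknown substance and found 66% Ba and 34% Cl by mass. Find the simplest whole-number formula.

BaCl2

Assume 100 g: 66 g Ba, 34 g Cl.
Ba: 66 g ÷ 137.33 g/mol = 0.4806 mol
Cl: 34 g ÷ 35.45 g/mol = 0.9591 mol
Smallest is Ba at 0.4806 mol; normalising gives Ba 1.000, Cl 1.996
≈ 1:2 → BaCl2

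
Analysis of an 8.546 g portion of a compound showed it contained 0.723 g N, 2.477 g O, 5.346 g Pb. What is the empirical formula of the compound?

N2O6Pb

Moles — N: 0.723 / 14.01 = 0.05161 mol; O: 2.477 / 16.00 = 0.1548 mol; Pb: 5.346 / 207.2 = 0.0258 mol
Divide by the smallest (0.0258 mol Pb): N 2.000, O 6.000, Pb 1.000
≈ 2:6:1 → N2O6Pb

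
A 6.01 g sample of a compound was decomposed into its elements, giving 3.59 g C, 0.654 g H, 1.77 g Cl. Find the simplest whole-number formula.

C6H13Cl

n(C) = 3.59/12.01 = 0.2989, n(H) = 0.654/1.008 = 0.6488, n(Cl) = 1.77/35.45 = 0.04993
Smallest is Cl at 0.04993 mol; normalising gives C 5.987, H 12.995, Cl 1.000
Ratio ≈ 6:13:1, so the empirical formula is C6H13Cl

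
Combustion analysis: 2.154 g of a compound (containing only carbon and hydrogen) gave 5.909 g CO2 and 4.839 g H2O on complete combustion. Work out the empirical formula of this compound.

mol C = 5.909 / 44.01 = 0.1343; mass C = 0.1343 × 12.01 = 1.613 g
mol H = 2 × (4.839 / 18.02) = 0.5371; mass H = 0.5371 × 1.008 = 0.5414 g
Ratios (÷ 0.1343): C 1.000, H 4.000
Ratio ≈ 1:4, so the empirical formula is CH4

CH4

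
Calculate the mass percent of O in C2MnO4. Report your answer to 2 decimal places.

44.77%

Molar mass = 2(12.01) + 1(54.94) + 4(16.00) = 142.960 g/mol
Mass of O per mole = 4 × 16.00 = 64.000 g
% O = 64.000 / 142.960 × 100 = 44.77%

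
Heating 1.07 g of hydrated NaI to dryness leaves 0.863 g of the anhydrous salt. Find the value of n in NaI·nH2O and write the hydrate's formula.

Mass of water lost = 1.07 − 0.863 = 0.207 g → 0.207 / 18.02 = 0.01149 mol H2O
Molar mass of NaI = 149.89 g/mol → mol NaI = 0.863 / 149.89 = 0.005758
n = 0.01149 / 0.005758 = 2.00 ≈ 2 → NaI·2H2O

NaI·2H2O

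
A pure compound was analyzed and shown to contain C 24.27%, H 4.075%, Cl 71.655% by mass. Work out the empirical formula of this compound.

Assume 100 g: 24.27 g C, 4.075 g H, 71.655 g Cl.
C: 24.27 g ÷ 12.01 g/mol = 2.021 mol
H: 4.075 g ÷ 1.008 g/mol = 4.043 mol
Cl: 71.655 g ÷ 35.45 g/mol = 2.021 mol
Smallest is C at 2.021 mol; normalising gives C 1.000, H 2.001, Cl 1.000
→ CH2Cl

CH2Cl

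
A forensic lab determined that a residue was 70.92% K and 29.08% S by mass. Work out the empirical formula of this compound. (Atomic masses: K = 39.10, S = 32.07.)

K2S

Assume 100 g: 70.92 g K, 29.08 g S.
K: 70.92 g ÷ 39.10 g/mol = 1.814 mol
S: 29.08 g ÷ 32.07 g/mol = 0.9068 mol
Divide by the smallest (0.9068 mol S): K 2.000, S 1.000
Ratio ≈ 2:1, so the empirical formula is K2S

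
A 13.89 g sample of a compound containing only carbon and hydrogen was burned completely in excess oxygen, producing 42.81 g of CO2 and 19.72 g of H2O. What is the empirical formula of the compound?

C4H9

mol C = 42.81 / 44.01 = 0.9727; mass C = 0.9727 × 12.01 = 11.68 g
mol H = 2 × (19.72 / 18.02) = 2.189; mass H = 2.189 × 1.008 = 2.206 g
Smallest is C at 0.9727 mol; normalising gives C 1.000, H 2.250
Scaling by 4: C 4.00, H 9.00 → C4H9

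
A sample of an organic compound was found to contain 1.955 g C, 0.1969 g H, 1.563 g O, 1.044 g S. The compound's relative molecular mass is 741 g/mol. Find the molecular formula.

C25H30O15S5

C: 1.955 g ÷ 12.01 g/mol = 0.1628 mol
H: 0.1969 g ÷ 1.008 g/mol = 0.1953 mol
O: 1.563 g ÷ 16.00 g/mol = 0.09769 mol
S: 1.044 g ÷ 32.07 g/mol = 0.03255 mol
Smallest is S at 0.03255 mol; normalising gives C 5.000, H 6.000, O 3.001, S 1.000
Ratio ≈ 5:6:3:1, so the empirical formula is C5H6O3S
Empirical-formula mass = 146.17 g/mol
n = 741 / 146.17 = 5.07 ≈ 5
Molecular formula = (C5H6O3S)×5 = C25H30O15S5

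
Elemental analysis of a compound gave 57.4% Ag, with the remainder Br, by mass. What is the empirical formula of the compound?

Assume 100 g: 57.4 g Ag, 42.6 g Br.
n(Ag) = 57.4/107.87 = 0.5321, n(Br) = 42.6/79.90 = 0.5332
Ratios (÷ 0.5321): Ag 1.000, Br 1.002
≈ 1:1 → AgBr

AgBr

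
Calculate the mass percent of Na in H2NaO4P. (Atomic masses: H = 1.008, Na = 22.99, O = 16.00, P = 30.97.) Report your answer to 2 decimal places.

19.16%

Molar mass = 2(1.008) + 1(22.99) + 4(16.00) + 1(30.97) = 119.976 g/mol
Mass of Na per mole = 1 × 22.99 = 22.990 g
% Na = 22.990 / 119.976 × 100 = 19.16%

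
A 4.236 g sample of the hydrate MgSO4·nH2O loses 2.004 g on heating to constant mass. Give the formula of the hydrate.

MgSO4·6H2O

Mass of anhydrous MgSO4 = 4.236 − 2.004 = 2.232 g
mol H2O = 2.004 / 18.02 = 0.1112
Molar mass of MgSO4 = 120.38 g/mol → mol MgSO4 = 2.232 / 120.38 = 0.01854
n = 0.1112 / 0.01854 = 6.00 ≈ 6 → MgSO4·6H2O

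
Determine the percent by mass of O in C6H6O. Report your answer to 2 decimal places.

17.00%

Molar mass = 6(12.01) + 6(1.008) + 1(16.00) = 94.108 g/mol
Mass of O per mole = 1 × 16.00 = 16.000 g
% O = 16.000 / 94.108 × 100 = 17.00%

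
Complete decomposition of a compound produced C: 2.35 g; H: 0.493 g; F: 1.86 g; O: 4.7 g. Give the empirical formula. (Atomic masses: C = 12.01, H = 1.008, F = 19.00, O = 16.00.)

C2H5FO3

Moles — C: 2.35 / 12.01 = 0.1957 mol; H: 0.493 / 1.008 = 0.4891 mol; F: 1.86 / 19.00 = 0.09789 mol; O: 4.7 / 16.00 = 0.2938 mol
Smallest is F at 0.09789 mol; normalising gives C 1.999, H 4.996, F 1.000, O 3.001
≈ 2:5:1:3 → C2H5FO3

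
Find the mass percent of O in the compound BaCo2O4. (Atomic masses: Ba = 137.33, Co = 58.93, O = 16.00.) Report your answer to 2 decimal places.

20.05%

Molar mass = 1(137.33) + 2(58.93) + 4(16.00) = 319.190 g/mol
Mass of O per mole = 4 × 16.00 = 64.000 g
% O = 64.000 / 319.190 × 100 = 20.05%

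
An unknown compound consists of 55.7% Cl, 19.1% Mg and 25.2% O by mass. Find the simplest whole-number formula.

Cl2MgO2

Assume 100 g: 55.7 g Cl, 19.1 g Mg, 25.2 g O.
n(Cl) = 55.7/35.45 = 1.571, n(Mg) = 19.1/24.31 = 0.7857, n(O) = 25.2/16.00 = 1.575
Ratios (÷ 0.7857): Cl 2.000, Mg 1.000, O 2.005
→ Cl2MgO2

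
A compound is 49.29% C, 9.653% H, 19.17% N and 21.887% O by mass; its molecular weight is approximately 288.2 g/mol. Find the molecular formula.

C12H28N4O4

Assume 100 g: 49.29 g C, 9.653 g H, 19.17 g N, 21.887 g O.
n(C) = 49.29/12.01 = 4.104, n(H) = 9.653/1.008 = 9.576, n(N) = 19.17/14.01 = 1.368, n(O) = 21.887/16.00 = 1.368
Divide by the smallest (1.368 mol O): C 3.000, H 7.001, N 1.000, O 1.000
→ C3H7NO
Empirical-formula mass = 73.10 g/mol
n = 288.2 / 73.10 = 3.94 ≈ 4
Molecular formula = (C3H7NO)×4 = C12H28N4O4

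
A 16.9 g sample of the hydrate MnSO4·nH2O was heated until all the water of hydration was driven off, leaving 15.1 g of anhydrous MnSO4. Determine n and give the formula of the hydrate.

Mass of water lost = 16.9 − 15.1 = 1.8 g → 1.8 / 18.02 = 0.09989 mol H2O
Molar mass of MnSO4 = 151.01 g/mol → mol MnSO4 = 15.1 / 151.01 = 0.09999
n = 0.09989 / 0.09999 = 1.00 ≈ 1 → MnSO4·H2O

MnSO4·H2O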